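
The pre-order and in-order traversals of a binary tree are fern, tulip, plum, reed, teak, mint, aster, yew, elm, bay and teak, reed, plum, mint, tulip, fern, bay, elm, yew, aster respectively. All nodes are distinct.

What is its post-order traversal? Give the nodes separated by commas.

The first element of pre-order is the root; it splits in-order into left and right subtrees.
Root fern: left subtree has 5 nodes {teak, reed, plum, mint, tulip}, right has 4 {bay, elm, yew, aster}.
  Root tulip: left subtree has 4 nodes {teak, reed, plum, mint}, right has 0 { }.
    Root plum: left subtree has 2 nodes {teak, reed}, right has 1 {mint}.
      Root reed: left subtree has 1 node {teak}, right has 0 { }.
  Root aster: left subtree has 3 nodes {bay, elm, yew}, right has 0 { }.
    Root yew: left subtree has 2 nodes {bay, elm}, right has 0 { }.
      Root elm: left subtree has 1 node {bay}, right has 0 { }.

teak, reed, mint, plum, tulip, bay, elm, yew, aster, fern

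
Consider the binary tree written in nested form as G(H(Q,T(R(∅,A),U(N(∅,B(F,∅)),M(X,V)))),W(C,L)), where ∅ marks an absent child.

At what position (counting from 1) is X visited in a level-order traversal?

Level-order visits nodes level by level from the root, left to right within each level.
Level 0: G
Level 1: H, W
Level 2: Q, T, C, L
Level 3: R, U
Level 4: A, N, M
Level 5: B, X, V
Level 6: F
Full level-order sequence: G, H, W, Q, T, C, L, R, U, A, N, M, B, X, V, F.

14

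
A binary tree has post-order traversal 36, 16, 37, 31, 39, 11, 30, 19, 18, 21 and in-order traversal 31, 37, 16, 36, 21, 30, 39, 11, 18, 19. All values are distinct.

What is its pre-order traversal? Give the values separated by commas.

21, 31, 37, 16, 36, 18, 30, 11, 39, 19

The last element of post-order is the root; it splits in-order into left and right subtrees.
Root 21: left subtree has 4 nodes {31, 37, 16, 36}, right has 5 {30, 39, 11, 18, 19}.
  Root 31: left subtree has 0 nodes { }, right has 3 {37, 16, 36}.
    Root 37: left subtree has 0 nodes { }, right has 2 {16, 36}.
      Root 16: left subtree has 0 nodes { }, right has 1 {36}.
  Root 18: left subtree has 3 nodes {30, 39, 11}, right has 1 {19}.
    Root 30: left subtree has 0 nodes { }, right has 2 {39, 11}.
      Root 11: left subtree has 1 node {39}, right has 0 { }.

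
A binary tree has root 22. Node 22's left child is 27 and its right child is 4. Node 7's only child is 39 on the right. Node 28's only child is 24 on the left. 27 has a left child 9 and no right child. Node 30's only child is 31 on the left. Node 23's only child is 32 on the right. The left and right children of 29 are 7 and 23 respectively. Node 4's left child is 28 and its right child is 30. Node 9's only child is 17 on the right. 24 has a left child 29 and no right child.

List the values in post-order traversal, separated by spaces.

17 9 27 39 7 32 23 29 24 28 31 30 4 22

Post-order visits the left subtree, then the right subtree, then the node.
At 22: go left to 27.
  At 27: go left to 9.
    At 9: no left child.
    At 9: go right to 17.
      17 is a leaf — visit 17.
    Visit 9.
  At 27: no right child.
  Visit 27.
At 22: go right to 4.
  At 4: go left to 28.
    At 28: go left to 24.
      At 24: go left to 29.
        At 29: go left to 7.
          At 7: no left child.
          At 7: go right to 39.
            39 is a leaf — visit 39.
          Visit 7.
        At 29: go right to 23.
          At 23: no left child.
          At 23: go right to 32.
            32 is a leaf — visit 32.
          Visit 23.
        Visit 29.
      At 24: no right child.
      Visit 24.
    At 28: no right child.
    Visit 28.
  At 4: go right to 30.
    At 30: go left to 31.
      31 is a leaf — visit 31.
    At 30: no right child.
    Visit 30.
  Visit 4.
Visit 22.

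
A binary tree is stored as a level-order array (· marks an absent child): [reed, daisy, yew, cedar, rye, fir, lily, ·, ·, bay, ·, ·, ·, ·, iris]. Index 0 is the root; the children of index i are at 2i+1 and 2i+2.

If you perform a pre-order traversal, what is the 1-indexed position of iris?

Pre-order visits the node, then its left subtree, then its right subtree.
Visit reed.
At reed: go left to daisy.
  Visit daisy.
  At daisy: go left to cedar.
    cedar is a leaf — visit cedar.
  At daisy: go right to rye.
    Visit rye.
    At rye: go left to bay.
      bay is a leaf — visit bay.
    At rye: no right child.
At reed: go right to yew.
  Visit yew.
  At yew: go left to fir.
    fir is a leaf — visit fir.
  At yew: go right to lily.
    Visit lily.
    At lily: no left child.
    At lily: go right to iris.
      iris is a leaf — visit iris.
Full pre-order sequence: reed, daisy, cedar, rye, bay, yew, fir, lily, iris.

9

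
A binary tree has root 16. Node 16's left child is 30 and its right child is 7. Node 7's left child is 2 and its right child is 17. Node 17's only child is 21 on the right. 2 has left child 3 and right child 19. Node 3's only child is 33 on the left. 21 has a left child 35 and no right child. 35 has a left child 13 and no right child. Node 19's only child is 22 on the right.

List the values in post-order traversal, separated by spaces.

Post-order visits the left subtree, then the right subtree, then the node.
At 16: go left to 30.
  30 is a leaf — visit 30.
At 16: go right to 7.
  At 7: go left to 2.
    At 2: go left to 3.
      At 3: go left to 33.
        33 is a leaf — visit 33.
      At 3: no right child.
      Visit 3.
    At 2: go right to 19.
      At 19: no left child.
      At 19: go right to 22.
        22 is a leaf — visit 22.
      Visit 19.
    Visit 2.
  At 7: go right to 17.
    At 17: no left child.
    At 17: go right to 21.
      At 21: go left to 35.
        At 35: go left to 13.
          13 is a leaf — visit 13.
        At 35: no right child.
        Visit 35.
      At 21: no right child.
      Visit 21.
    Visit 17.
  Visit 7.
Visit 16.

30 33 3 22 19 2 13 35 21 17 7 16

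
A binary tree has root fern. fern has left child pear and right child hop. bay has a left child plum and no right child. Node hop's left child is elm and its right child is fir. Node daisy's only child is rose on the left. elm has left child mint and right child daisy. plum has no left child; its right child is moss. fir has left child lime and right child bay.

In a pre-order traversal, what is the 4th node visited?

Pre-order visits the node, then its left subtree, then its right subtree.
Visit fern.
At fern: go left to pear.
  pear is a leaf — visit pear.
At fern: go right to hop.
  Visit hop.
  At hop: go left to elm.
    Visit elm.
    At elm: go left to mint.
      mint is a leaf — visit mint.
    At elm: go right to daisy.
      Visit daisy.
      At daisy: go left to rose.
        rose is a leaf — visit rose.
      At daisy: no right child.
  At hop: go right to fir.
    Visit fir.
    At fir: go left to lime.
      lime is a leaf — visit lime.
    At fir: go right to bay.
      Visit bay.
      At bay: go left to plum.
        Visit plum.
        At plum: no left child.
        At plum: go right to moss.
          moss is a leaf — visit moss.
      At bay: no right child.
Full pre-order sequence: fern, pear, hop, elm, mint, daisy, rose, fir, lime, bay, plum, moss.

elm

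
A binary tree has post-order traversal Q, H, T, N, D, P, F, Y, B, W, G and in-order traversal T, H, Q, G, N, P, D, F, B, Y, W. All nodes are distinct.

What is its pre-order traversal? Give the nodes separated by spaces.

G T H Q W B F P N D Y

The last element of post-order is the root; it splits in-order into left and right subtrees.
Root G: left subtree has 3 nodes {T, H, Q}, right has 7 {N, P, D, F, B, Y, W}.
  Root T: left subtree has 0 nodes { }, right has 2 {H, Q}.
    Root H: left subtree has 0 nodes { }, right has 1 {Q}.
  Root W: left subtree has 6 nodes {N, P, D, F, B, Y}, right has 0 { }.
    Root B: left subtree has 4 nodes {N, P, D, F}, right has 1 {Y}.
      Root F: left subtree has 3 nodes {N, P, D}, right has 0 { }.
        Root P: left subtree has 1 node {N}, right has 1 {D}.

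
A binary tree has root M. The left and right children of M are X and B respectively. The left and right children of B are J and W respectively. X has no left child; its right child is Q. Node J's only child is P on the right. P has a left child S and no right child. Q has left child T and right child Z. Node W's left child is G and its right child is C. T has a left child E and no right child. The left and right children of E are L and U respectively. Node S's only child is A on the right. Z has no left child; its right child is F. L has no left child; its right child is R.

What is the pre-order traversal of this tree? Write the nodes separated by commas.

Pre-order visits the node, then its left subtree, then its right subtree.
Visit M.
At M: go left to X.
  Visit X.
  At X: no left child.
  At X: go right to Q.
    Visit Q.
    At Q: go left to T.
      Visit T.
      At T: go left to E.
        Visit E.
        At E: go left to L.
          Visit L.
          At L: no left child.
          At L: go right to R.
            R is a leaf — visit R.
        At E: go right to U.
          U is a leaf — visit U.
      At T: no right child.
    At Q: go right to Z.
      Visit Z.
      At Z: no left child.
      At Z: go right to F.
        F is a leaf — visit F.
At M: go right to B.
  Visit B.
  At B: go left to J.
    Visit J.
    At J: no left child.
    At J: go right to P.
      Visit P.
      At P: go left to S.
        Visit S.
        At S: no left child.
        At S: go right to A.
          A is a leaf — visit A.
      At P: no right child.
  At B: go right to W.
    Visit W.
    At W: go left to G.
      G is a leaf — visit G.
    At W: go right to C.
      C is a leaf — visit C.

M, X, Q, T, E, L, R, U, Z, F, B, J, P, S, A, W, G, C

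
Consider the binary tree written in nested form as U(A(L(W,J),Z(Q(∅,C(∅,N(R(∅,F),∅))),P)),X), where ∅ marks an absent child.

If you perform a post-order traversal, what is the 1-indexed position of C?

Post-order visits the left subtree, then the right subtree, then the node.
At U: go left to A.
  At A: go left to L.
    At L: go left to W.
      W is a leaf — visit W.
    At L: go right to J.
      J is a leaf — visit J.
    Visit L.
  At A: go right to Z.
    At Z: go left to Q.
      At Q: no left child.
      At Q: go right to C.
        At C: no left child.
        At C: go right to N.
          At N: go left to R.
            At R: no left child.
            At R: go right to F.
              F is a leaf — visit F.
            Visit R.
          At N: no right child.
          Visit N.
        Visit C.
      Visit Q.
    At Z: go right to P.
      P is a leaf — visit P.
    Visit Z.
  Visit A.
At U: go right to X.
  X is a leaf — visit X.
Visit U.
Full post-order sequence: W, J, L, F, R, N, C, Q, P, Z, A, X, U.

7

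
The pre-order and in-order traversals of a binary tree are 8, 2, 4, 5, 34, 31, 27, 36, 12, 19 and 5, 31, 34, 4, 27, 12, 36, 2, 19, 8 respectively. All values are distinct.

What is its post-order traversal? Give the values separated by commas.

31, 34, 5, 12, 36, 27, 4, 19, 2, 8

The first element of pre-order is the root; it splits in-order into left and right subtrees.
Root 8: left subtree has 9 nodes {5, 31, 34, 4, 27, 12, 36, 2, 19}, right has 0 { }.
  Root 2: left subtree has 7 nodes {5, 31, 34, 4, 27, 12, 36}, right has 1 {19}.
    Root 4: left subtree has 3 nodes {5, 31, 34}, right has 3 {27, 12, 36}.
      Root 5: left subtree has 0 nodes { }, right has 2 {31, 34}.
        Root 34: left subtree has 1 node {31}, right has 0 { }.
      Root 27: left subtree has 0 nodes { }, right has 2 {12, 36}.
        Root 36: left subtree has 1 node {12}, right has 0 { }.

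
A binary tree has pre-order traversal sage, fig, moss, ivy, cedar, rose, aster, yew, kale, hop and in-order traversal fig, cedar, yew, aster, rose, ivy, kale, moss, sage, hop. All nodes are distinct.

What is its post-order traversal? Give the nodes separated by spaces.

yew aster rose cedar kale ivy moss fig hop sage

The first element of pre-order is the root; it splits in-order into left and right subtrees.
Root sage: left subtree has 8 nodes {fig, cedar, yew, aster, rose, ivy, kale, moss}, right has 1 {hop}.
  Root fig: left subtree has 0 nodes { }, right has 7 {cedar, yew, aster, rose, ivy, kale, moss}.
    Root moss: left subtree has 6 nodes {cedar, yew, aster, rose, ivy, kale}, right has 0 { }.
      Root ivy: left subtree has 4 nodes {cedar, yew, aster, rose}, right has 1 {kale}.
        Root cedar: left subtree has 0 nodes { }, right has 3 {yew, aster, rose}.
          Root rose: left subtree has 2 nodes {yew, aster}, right has 0 { }.
            Root aster: left subtree has 1 node {yew}, right has 0 { }.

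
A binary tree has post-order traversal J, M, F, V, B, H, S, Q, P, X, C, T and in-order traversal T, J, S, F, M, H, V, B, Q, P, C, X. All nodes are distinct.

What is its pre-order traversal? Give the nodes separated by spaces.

T C P Q S J H F M B V X

The last element of post-order is the root; it splits in-order into left and right subtrees.
Root T: left subtree has 0 nodes { }, right has 11 {J, S, F, M, H, V, B, Q, P, C, X}.
  Root C: left subtree has 9 nodes {J, S, F, M, H, V, B, Q, P}, right has 1 {X}.
    Root P: left subtree has 8 nodes {J, S, F, M, H, V, B, Q}, right has 0 { }.
      Root Q: left subtree has 7 nodes {J, S, F, M, H, V, B}, right has 0 { }.
        Root S: left subtree has 1 node {J}, right has 5 {F, M, H, V, B}.
          Root H: left subtree has 2 nodes {F, M}, right has 2 {V, B}.
            Root F: left subtree has 0 nodes { }, right has 1 {M}.
            Root B: left subtree has 1 node {V}, right has 0 { }.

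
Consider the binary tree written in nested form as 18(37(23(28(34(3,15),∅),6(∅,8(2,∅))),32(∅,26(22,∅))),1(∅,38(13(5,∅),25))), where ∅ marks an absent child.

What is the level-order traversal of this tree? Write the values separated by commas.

18, 37, 1, 23, 32, 38, 28, 6, 26, 13, 25, 34, 8, 22, 5, 3, 15, 2

Level-order visits nodes level by level from the root, left to right within each level.
Level 0: 18
Level 1: 37, 1
Level 2: 23, 32, 38
Level 3: 28, 6, 26, 13, 25
Level 4: 34, 8, 22, 5
Level 5: 3, 15, 2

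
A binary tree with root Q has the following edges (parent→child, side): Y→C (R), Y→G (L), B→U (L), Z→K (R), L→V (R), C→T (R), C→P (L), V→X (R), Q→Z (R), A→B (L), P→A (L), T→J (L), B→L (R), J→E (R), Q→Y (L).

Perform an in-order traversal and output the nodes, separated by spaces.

In-order visits the left subtree, then the node, then the right subtree.
At Q: go left to Y.
  At Y: go left to G.
    G is a leaf — visit G.
  Visit Y.
  At Y: go right to C.
    At C: go left to P.
      At P: go left to A.
        At A: go left to B.
          At B: go left to U.
            U is a leaf — visit U.
          Visit B.
          At B: go right to L.
            At L: no left child.
            Visit L.
            At L: go right to V.
              At V: no left child.
              Visit V.
              At V: go right to X.
                X is a leaf — visit X.
        Visit A.
        At A: no right child.
      Visit P.
      At P: no right child.
    Visit C.
    At C: go right to T.
      At T: go left to J.
        At J: no left child.
        Visit J.
        At J: go right to E.
          E is a leaf — visit E.
      Visit T.
      At T: no right child.
Visit Q.
At Q: go right to Z.
  At Z: no left child.
  Visit Z.
  At Z: go right to K.
    K is a leaf — visit K.

G Y U B L V X A P C J E T Q Z K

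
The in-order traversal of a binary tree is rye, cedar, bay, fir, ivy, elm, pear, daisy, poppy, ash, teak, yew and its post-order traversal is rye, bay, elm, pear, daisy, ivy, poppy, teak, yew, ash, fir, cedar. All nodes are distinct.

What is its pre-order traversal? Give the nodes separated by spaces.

cedar rye fir bay ash poppy ivy daisy pear elm yew teak

The last element of post-order is the root; it splits in-order into left and right subtrees.
Root cedar: left subtree has 1 node {rye}, right has 10 {bay, fir, ivy, elm, pear, daisy, poppy, ash, teak, yew}.
  Root fir: left subtree has 1 node {bay}, right has 8 {ivy, elm, pear, daisy, poppy, ash, teak, yew}.
    Root ash: left subtree has 5 nodes {ivy, elm, pear, daisy, poppy}, right has 2 {teak, yew}.
      Root poppy: left subtree has 4 nodes {ivy, elm, pear, daisy}, right has 0 { }.
        Root ivy: left subtree has 0 nodes { }, right has 3 {elm, pear, daisy}.
          Root daisy: left subtree has 2 nodes {elm, pear}, right has 0 { }.
            Root pear: left subtree has 1 node {elm}, right has 0 { }.
      Root yew: left subtree has 1 node {teak}, right has 0 { }.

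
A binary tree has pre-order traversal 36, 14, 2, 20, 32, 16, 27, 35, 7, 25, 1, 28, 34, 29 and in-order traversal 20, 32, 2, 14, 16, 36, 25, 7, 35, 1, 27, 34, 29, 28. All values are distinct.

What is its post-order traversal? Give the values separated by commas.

The first element of pre-order is the root; it splits in-order into left and right subtrees.
Root 36: left subtree has 5 nodes {20, 32, 2, 14, 16}, right has 8 {25, 7, 35, 1, 27, 34, 29, 28}.
  Root 14: left subtree has 3 nodes {20, 32, 2}, right has 1 {16}.
    Root 2: left subtree has 2 nodes {20, 32}, right has 0 { }.
      Root 20: left subtree has 0 nodes { }, right has 1 {32}.
  Root 27: left subtree has 4 nodes {25, 7, 35, 1}, right has 3 {34, 29, 28}.
    Root 35: left subtree has 2 nodes {25, 7}, right has 1 {1}.
      Root 7: left subtree has 1 node {25}, right has 0 { }.
    Root 28: left subtree has 2 nodes {34, 29}, right has 0 { }.
      Root 34: left subtree has 0 nodes { }, right has 1 {29}.

32, 20, 2, 16, 14, 25, 7, 1, 35, 29, 34, 28, 27, 36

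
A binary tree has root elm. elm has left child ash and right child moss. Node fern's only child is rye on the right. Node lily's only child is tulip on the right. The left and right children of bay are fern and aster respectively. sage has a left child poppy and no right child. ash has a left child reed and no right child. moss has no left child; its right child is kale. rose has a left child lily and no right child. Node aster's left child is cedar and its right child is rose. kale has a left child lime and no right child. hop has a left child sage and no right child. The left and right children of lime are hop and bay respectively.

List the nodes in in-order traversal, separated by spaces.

In-order visits the left subtree, then the node, then the right subtree.
At elm: go left to ash.
  At ash: go left to reed.
    reed is a leaf — visit reed.
  Visit ash.
  At ash: no right child.
Visit elm.
At elm: go right to moss.
  At moss: no left child.
  Visit moss.
  At moss: go right to kale.
    At kale: go left to lime.
      At lime: go left to hop.
        At hop: go left to sage.
          At sage: go left to poppy.
            poppy is a leaf — visit poppy.
          Visit sage.
          At sage: no right child.
        Visit hop.
        At hop: no right child.
      Visit lime.
      At lime: go right to bay.
        At bay: go left to fern.
          At fern: no left child.
          Visit fern.
          At fern: go right to rye.
            rye is a leaf — visit rye.
        Visit bay.
        At bay: go right to aster.
          At aster: go left to cedar.
            cedar is a leaf — visit cedar.
          Visit aster.
          At aster: go right to rose.
            At rose: go left to lily.
              At lily: no left child.
              Visit lily.
              At lily: go right to tulip.
                tulip is a leaf — visit tulip.
            Visit rose.
            At rose: no right child.
    Visit kale.
    At kale: no right child.

reed ash elm moss poppy sage hop lime fern rye bay cedar aster lily tulip rose kale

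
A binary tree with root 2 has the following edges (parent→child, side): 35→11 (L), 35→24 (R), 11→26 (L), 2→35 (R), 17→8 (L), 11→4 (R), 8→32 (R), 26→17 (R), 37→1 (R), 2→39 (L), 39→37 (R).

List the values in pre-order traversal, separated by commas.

2, 39, 37, 1, 35, 11, 26, 17, 8, 32, 4, 24

Pre-order visits the node, then its left subtree, then its right subtree.
Visit 2.
At 2: go left to 39.
  Visit 39.
  At 39: no left child.
  At 39: go right to 37.
    Visit 37.
    At 37: no left child.
    At 37: go right to 1.
      1 is a leaf — visit 1.
At 2: go right to 35.
  Visit 35.
  At 35: go left to 11.
    Visit 11.
    At 11: go left to 26.
      Visit 26.
      At 26: no left child.
      At 26: go right to 17.
        Visit 17.
        At 17: go left to 8.
          Visit 8.
          At 8: no left child.
          At 8: go right to 32.
            32 is a leaf — visit 32.
        At 17: no right child.
    At 11: go right to 4.
      4 is a leaf — visit 4.
  At 35: go right to 24.
    24 is a leaf — visit 24.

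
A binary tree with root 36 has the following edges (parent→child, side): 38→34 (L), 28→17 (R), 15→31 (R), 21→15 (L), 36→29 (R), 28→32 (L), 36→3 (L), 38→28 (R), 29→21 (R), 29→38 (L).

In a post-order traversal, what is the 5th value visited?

Post-order visits the left subtree, then the right subtree, then the node.
At 36: go left to 3.
  3 is a leaf — visit 3.
At 36: go right to 29.
  At 29: go left to 38.
    At 38: go left to 34.
      34 is a leaf — visit 34.
    At 38: go right to 28.
      At 28: go left to 32.
        32 is a leaf — visit 32.
      At 28: go right to 17.
        17 is a leaf — visit 17.
      Visit 28.
    Visit 38.
  At 29: go right to 21.
    At 21: go left to 15.
      At 15: no left child.
      At 15: go right to 31.
        31 is a leaf — visit 31.
      Visit 15.
    At 21: no right child.
    Visit 21.
  Visit 29.
Visit 36.
Full post-order sequence: 3, 34, 32, 17, 28, 38, 31, 15, 21, 29, 36.

28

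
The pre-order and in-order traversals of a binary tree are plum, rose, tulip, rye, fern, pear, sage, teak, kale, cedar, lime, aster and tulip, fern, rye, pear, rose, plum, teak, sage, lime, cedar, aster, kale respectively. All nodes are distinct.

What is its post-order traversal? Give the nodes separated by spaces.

The first element of pre-order is the root; it splits in-order into left and right subtrees.
Root plum: left subtree has 5 nodes {tulip, fern, rye, pear, rose}, right has 6 {teak, sage, lime, cedar, aster, kale}.
  Root rose: left subtree has 4 nodes {tulip, fern, rye, pear}, right has 0 { }.
    Root tulip: left subtree has 0 nodes { }, right has 3 {fern, rye, pear}.
      Root rye: left subtree has 1 node {fern}, right has 1 {pear}.
  Root sage: left subtree has 1 node {teak}, right has 4 {lime, cedar, aster, kale}.
    Root kale: left subtree has 3 nodes {lime, cedar, aster}, right has 0 { }.
      Root cedar: left subtree has 1 node {lime}, right has 1 {aster}.

fern pear rye tulip rose teak lime aster cedar kale sage plum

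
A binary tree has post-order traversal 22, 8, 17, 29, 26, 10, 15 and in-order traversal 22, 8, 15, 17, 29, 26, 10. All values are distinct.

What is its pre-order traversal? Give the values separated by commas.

The last element of post-order is the root; it splits in-order into left and right subtrees.
Root 15: left subtree has 2 nodes {22, 8}, right has 4 {17, 29, 26, 10}.
  Root 8: left subtree has 1 node {22}, right has 0 { }.
  Root 10: left subtree has 3 nodes {17, 29, 26}, right has 0 { }.
    Root 26: left subtree has 2 nodes {17, 29}, right has 0 { }.
      Root 29: left subtree has 1 node {17}, right has 0 { }.

15, 8, 22, 10, 26, 29, 17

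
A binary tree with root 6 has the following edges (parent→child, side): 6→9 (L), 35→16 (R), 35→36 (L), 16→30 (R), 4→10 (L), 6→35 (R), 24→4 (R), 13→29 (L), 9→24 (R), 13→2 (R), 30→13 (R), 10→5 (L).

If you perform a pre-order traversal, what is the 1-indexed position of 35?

7

Pre-order visits the node, then its left subtree, then its right subtree.
Visit 6.
At 6: go left to 9.
  Visit 9.
  At 9: no left child.
  At 9: go right to 24.
    Visit 24.
    At 24: no left child.
    At 24: go right to 4.
      Visit 4.
      At 4: go left to 10.
        Visit 10.
        At 10: go left to 5.
          5 is a leaf — visit 5.
        At 10: no right child.
      At 4: no right child.
At 6: go right to 35.
  Visit 35.
  At 35: go left to 36.
    36 is a leaf — visit 36.
  At 35: go right to 16.
    Visit 16.
    At 16: no left child.
    At 16: go right to 30.
      Visit 30.
      At 30: no left child.
      At 30: go right to 13.
        Visit 13.
        At 13: go left to 29.
          29 is a leaf — visit 29.
        At 13: go right to 2.
          2 is a leaf — visit 2.
Full pre-order sequence: 6, 9, 24, 4, 10, 5, 35, 36, 16, 30, 13, 29, 2.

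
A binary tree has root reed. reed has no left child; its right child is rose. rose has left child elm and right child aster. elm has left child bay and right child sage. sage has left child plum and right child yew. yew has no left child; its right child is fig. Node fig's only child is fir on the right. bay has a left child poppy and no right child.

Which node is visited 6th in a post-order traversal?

Post-order visits the left subtree, then the right subtree, then the node.
At reed: no left child.
At reed: go right to rose.
  At rose: go left to elm.
    At elm: go left to bay.
      At bay: go left to poppy.
        poppy is a leaf — visit poppy.
      At bay: no right child.
      Visit bay.
    At elm: go right to sage.
      At sage: go left to plum.
        plum is a leaf — visit plum.
      At sage: go right to yew.
        At yew: no left child.
        At yew: go right to fig.
          At fig: no left child.
          At fig: go right to fir.
            fir is a leaf — visit fir.
          Visit fig.
        Visit yew.
      Visit sage.
    Visit elm.
  At rose: go right to aster.
    aster is a leaf — visit aster.
  Visit rose.
Visit reed.
Full post-order sequence: poppy, bay, plum, fir, fig, yew, sage, elm, aster, rose, reed.

yew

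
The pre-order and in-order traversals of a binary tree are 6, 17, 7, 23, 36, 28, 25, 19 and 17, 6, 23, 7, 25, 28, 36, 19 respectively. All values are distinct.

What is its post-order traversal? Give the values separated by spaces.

17 23 25 28 19 36 7 6

The first element of pre-order is the root; it splits in-order into left and right subtrees.
Root 6: left subtree has 1 node {17}, right has 6 {23, 7, 25, 28, 36, 19}.
  Root 7: left subtree has 1 node {23}, right has 4 {25, 28, 36, 19}.
    Root 36: left subtree has 2 nodes {25, 28}, right has 1 {19}.
      Root 28: left subtree has 1 node {25}, right has 0 { }.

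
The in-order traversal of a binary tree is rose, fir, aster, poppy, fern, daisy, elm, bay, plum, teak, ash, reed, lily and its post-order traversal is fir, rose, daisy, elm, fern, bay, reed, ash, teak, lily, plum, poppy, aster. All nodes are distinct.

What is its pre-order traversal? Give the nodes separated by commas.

The last element of post-order is the root; it splits in-order into left and right subtrees.
Root aster: left subtree has 2 nodes {rose, fir}, right has 10 {poppy, fern, daisy, elm, bay, plum, teak, ash, reed, lily}.
  Root rose: left subtree has 0 nodes { }, right has 1 {fir}.
  Root poppy: left subtree has 0 nodes { }, right has 9 {fern, daisy, elm, bay, plum, teak, ash, reed, lily}.
    Root plum: left subtree has 4 nodes {fern, daisy, elm, bay}, right has 4 {teak, ash, reed, lily}.
      Root bay: left subtree has 3 nodes {fern, daisy, elm}, right has 0 { }.
        Root fern: left subtree has 0 nodes { }, right has 2 {daisy, elm}.
          Root elm: left subtree has 1 node {daisy}, right has 0 { }.
      Root lily: left subtree has 3 nodes {teak, ash, reed}, right has 0 { }.
        Root teak: left subtree has 0 nodes { }, right has 2 {ash, reed}.
          Root ash: left subtree has 0 nodes { }, right has 1 {reed}.

aster, rose, fir, poppy, plum, bay, fern, elm, daisy, lily, teak, ash, reed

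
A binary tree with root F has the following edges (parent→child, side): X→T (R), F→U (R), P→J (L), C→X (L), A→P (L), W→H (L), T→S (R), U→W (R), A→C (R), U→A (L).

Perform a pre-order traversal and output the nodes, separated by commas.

Pre-order visits the node, then its left subtree, then its right subtree.
Visit F.
At F: no left child.
At F: go right to U.
  Visit U.
  At U: go left to A.
    Visit A.
    At A: go left to P.
      Visit P.
      At P: go left to J.
        J is a leaf — visit J.
      At P: no right child.
    At A: go right to C.
      Visit C.
      At C: go left to X.
        Visit X.
        At X: no left child.
        At X: go right to T.
          Visit T.
          At T: no left child.
          At T: go right to S.
            S is a leaf — visit S.
      At C: no right child.
  At U: go right to W.
    Visit W.
    At W: go left to H.
      H is a leaf — visit H.
    At W: no right child.

F, U, A, P, J, C, X, T, S, W, H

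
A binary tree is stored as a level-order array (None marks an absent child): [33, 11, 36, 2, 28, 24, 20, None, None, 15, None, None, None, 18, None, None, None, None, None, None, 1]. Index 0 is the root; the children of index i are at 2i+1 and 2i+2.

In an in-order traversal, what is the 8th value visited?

In-order visits the left subtree, then the node, then the right subtree.
At 33: go left to 11.
  At 11: go left to 2.
    2 is a leaf — visit 2.
  Visit 11.
  At 11: go right to 28.
    At 28: go left to 15.
      At 15: no left child.
      Visit 15.
      At 15: go right to 1.
        1 is a leaf — visit 1.
    Visit 28.
    At 28: no right child.
Visit 33.
At 33: go right to 36.
  At 36: go left to 24.
    24 is a leaf — visit 24.
  Visit 36.
  At 36: go right to 20.
    At 20: go left to 18.
      18 is a leaf — visit 18.
    Visit 20.
    At 20: no right child.
Full in-order sequence: 2, 11, 15, 1, 28, 33, 24, 36, 18, 20.

36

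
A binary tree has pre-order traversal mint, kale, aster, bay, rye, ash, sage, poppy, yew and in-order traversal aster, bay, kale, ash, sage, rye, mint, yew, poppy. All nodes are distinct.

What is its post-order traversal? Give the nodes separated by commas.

The first element of pre-order is the root; it splits in-order into left and right subtrees.
Root mint: left subtree has 6 nodes {aster, bay, kale, ash, sage, rye}, right has 2 {yew, poppy}.
  Root kale: left subtree has 2 nodes {aster, bay}, right has 3 {ash, sage, rye}.
    Root aster: left subtree has 0 nodes { }, right has 1 {bay}.
    Root rye: left subtree has 2 nodes {ash, sage}, right has 0 { }.
      Root ash: left subtree has 0 nodes { }, right has 1 {sage}.
  Root poppy: left subtree has 1 node {yew}, right has 0 { }.

bay, aster, sage, ash, rye, kale, yew, poppy, mint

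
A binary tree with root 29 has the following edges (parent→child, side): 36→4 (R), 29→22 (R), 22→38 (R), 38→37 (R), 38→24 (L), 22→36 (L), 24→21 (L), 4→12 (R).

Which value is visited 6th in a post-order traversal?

Post-order visits the left subtree, then the right subtree, then the node.
At 29: no left child.
At 29: go right to 22.
  At 22: go left to 36.
    At 36: no left child.
    At 36: go right to 4.
      At 4: no left child.
      At 4: go right to 12.
        12 is a leaf — visit 12.
      Visit 4.
    Visit 36.
  At 22: go right to 38.
    At 38: go left to 24.
      At 24: go left to 21.
        21 is a leaf — visit 21.
      At 24: no right child.
      Visit 24.
    At 38: go right to 37.
      37 is a leaf — visit 37.
    Visit 38.
  Visit 22.
Visit 29.
Full post-order sequence: 12, 4, 36, 21, 24, 37, 38, 22, 29.

37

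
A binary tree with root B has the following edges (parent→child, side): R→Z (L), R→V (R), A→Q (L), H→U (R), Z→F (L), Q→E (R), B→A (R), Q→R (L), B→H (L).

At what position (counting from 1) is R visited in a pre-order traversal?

Pre-order visits the node, then its left subtree, then its right subtree.
Visit B.
At B: go left to H.
  Visit H.
  At H: no left child.
  At H: go right to U.
    U is a leaf — visit U.
At B: go right to A.
  Visit A.
  At A: go left to Q.
    Visit Q.
    At Q: go left to R.
      Visit R.
      At R: go left to Z.
        Visit Z.
        At Z: go left to F.
          F is a leaf — visit F.
        At Z: no right child.
      At R: go right to V.
        V is a leaf — visit V.
    At Q: go right to E.
      E is a leaf — visit E.
  At A: no right child.
Full pre-order sequence: B, H, U, A, Q, R, Z, F, V, E.

6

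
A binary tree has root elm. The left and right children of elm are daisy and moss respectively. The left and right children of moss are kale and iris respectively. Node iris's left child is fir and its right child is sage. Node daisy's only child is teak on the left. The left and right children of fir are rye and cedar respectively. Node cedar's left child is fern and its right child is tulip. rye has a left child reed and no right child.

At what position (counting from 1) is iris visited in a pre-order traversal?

6

Pre-order visits the node, then its left subtree, then its right subtree.
Visit elm.
At elm: go left to daisy.
  Visit daisy.
  At daisy: go left to teak.
    teak is a leaf — visit teak.
  At daisy: no right child.
At elm: go right to moss.
  Visit moss.
  At moss: go left to kale.
    kale is a leaf — visit kale.
  At moss: go right to iris.
    Visit iris.
    At iris: go left to fir.
      Visit fir.
      At fir: go left to rye.
        Visit rye.
        At rye: go left to reed.
          reed is a leaf — visit reed.
        At rye: no right child.
      At fir: go right to cedar.
        Visit cedar.
        At cedar: go left to fern.
          fern is a leaf — visit fern.
        At cedar: go right to tulip.
          tulip is a leaf — visit tulip.
    At iris: go right to sage.
      sage is a leaf — visit sage.
Full pre-order sequence: elm, daisy, teak, moss, kale, iris, fir, rye, reed, cedar, fern, tulip, sage.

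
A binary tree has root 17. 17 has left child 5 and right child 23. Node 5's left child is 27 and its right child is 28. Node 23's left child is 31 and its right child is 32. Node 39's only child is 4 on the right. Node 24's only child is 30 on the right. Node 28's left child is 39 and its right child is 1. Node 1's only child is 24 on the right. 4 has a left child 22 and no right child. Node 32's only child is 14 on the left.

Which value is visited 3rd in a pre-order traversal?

Pre-order visits the node, then its left subtree, then its right subtree.
Visit 17.
At 17: go left to 5.
  Visit 5.
  At 5: go left to 27.
    27 is a leaf — visit 27.
  At 5: go right to 28.
    Visit 28.
    At 28: go left to 39.
      Visit 39.
      At 39: no left child.
      At 39: go right to 4.
        Visit 4.
        At 4: go left to 22.
          22 is a leaf — visit 22.
        At 4: no right child.
    At 28: go right to 1.
      Visit 1.
      At 1: no left child.
      At 1: go right to 24.
        Visit 24.
        At 24: no left child.
        At 24: go right to 30.
          30 is a leaf — visit 30.
At 17: go right to 23.
  Visit 23.
  At 23: go left to 31.
    31 is a leaf — visit 31.
  At 23: go right to 32.
    Visit 32.
    At 32: go left to 14.
      14 is a leaf — visit 14.
    At 32: no right child.
Full pre-order sequence: 17, 5, 27, 28, 39, 4, 22, 1, 24, 30, 23, 31, 32, 14.

27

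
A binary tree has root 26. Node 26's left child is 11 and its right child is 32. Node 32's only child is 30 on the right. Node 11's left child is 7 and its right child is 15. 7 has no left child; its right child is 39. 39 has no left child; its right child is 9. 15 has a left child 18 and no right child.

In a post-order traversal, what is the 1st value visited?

9

Post-order visits the left subtree, then the right subtree, then the node.
At 26: go left to 11.
  At 11: go left to 7.
    At 7: no left child.
    At 7: go right to 39.
      At 39: no left child.
      At 39: go right to 9.
        9 is a leaf — visit 9.
      Visit 39.
    Visit 7.
  At 11: go right to 15.
    At 15: go left to 18.
      18 is a leaf — visit 18.
    At 15: no right child.
    Visit 15.
  Visit 11.
At 26: go right to 32.
  At 32: no left child.
  At 32: go right to 30.
    30 is a leaf — visit 30.
  Visit 32.
Visit 26.
Full post-order sequence: 9, 39, 7, 18, 15, 11, 30, 32, 26.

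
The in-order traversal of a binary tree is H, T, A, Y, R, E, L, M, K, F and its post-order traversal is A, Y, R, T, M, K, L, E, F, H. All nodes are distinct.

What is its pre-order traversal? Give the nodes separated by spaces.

H F E T R Y A L K M

The last element of post-order is the root; it splits in-order into left and right subtrees.
Root H: left subtree has 0 nodes { }, right has 9 {T, A, Y, R, E, L, M, K, F}.
  Root F: left subtree has 8 nodes {T, A, Y, R, E, L, M, K}, right has 0 { }.
    Root E: left subtree has 4 nodes {T, A, Y, R}, right has 3 {L, M, K}.
      Root T: left subtree has 0 nodes { }, right has 3 {A, Y, R}.
        Root R: left subtree has 2 nodes {A, Y}, right has 0 { }.
          Root Y: left subtree has 1 node {A}, right has 0 { }.
      Root L: left subtree has 0 nodes { }, right has 2 {M, K}.
        Root K: left subtree has 1 node {M}, right has 0 { }.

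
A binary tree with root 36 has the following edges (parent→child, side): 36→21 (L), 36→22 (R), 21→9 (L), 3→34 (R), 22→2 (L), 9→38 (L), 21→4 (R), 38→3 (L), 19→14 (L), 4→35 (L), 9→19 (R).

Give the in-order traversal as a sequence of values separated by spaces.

In-order visits the left subtree, then the node, then the right subtree.
At 36: go left to 21.
  At 21: go left to 9.
    At 9: go left to 38.
      At 38: go left to 3.
        At 3: no left child.
        Visit 3.
        At 3: go right to 34.
          34 is a leaf — visit 34.
      Visit 38.
      At 38: no right child.
    Visit 9.
    At 9: go right to 19.
      At 19: go left to 14.
        14 is a leaf — visit 14.
      Visit 19.
      At 19: no right child.
  Visit 21.
  At 21: go right to 4.
    At 4: go left to 35.
      35 is a leaf — visit 35.
    Visit 4.
    At 4: no right child.
Visit 36.
At 36: go right to 22.
  At 22: go left to 2.
    2 is a leaf — visit 2.
  Visit 22.
  At 22: no right child.

3 34 38 9 14 19 21 35 4 36 2 22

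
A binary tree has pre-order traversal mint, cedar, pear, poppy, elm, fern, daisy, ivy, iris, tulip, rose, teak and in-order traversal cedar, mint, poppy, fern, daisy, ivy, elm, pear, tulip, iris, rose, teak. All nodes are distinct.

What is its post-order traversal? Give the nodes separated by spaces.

The first element of pre-order is the root; it splits in-order into left and right subtrees.
Root mint: left subtree has 1 node {cedar}, right has 10 {poppy, fern, daisy, ivy, elm, pear, tulip, iris, rose, teak}.
  Root pear: left subtree has 5 nodes {poppy, fern, daisy, ivy, elm}, right has 4 {tulip, iris, rose, teak}.
    Root poppy: left subtree has 0 nodes { }, right has 4 {fern, daisy, ivy, elm}.
      Root elm: left subtree has 3 nodes {fern, daisy, ivy}, right has 0 { }.
        Root fern: left subtree has 0 nodes { }, right has 2 {daisy, ivy}.
          Root daisy: left subtree has 0 nodes { }, right has 1 {ivy}.
    Root iris: left subtree has 1 node {tulip}, right has 2 {rose, teak}.
      Root rose: left subtree has 0 nodes { }, right has 1 {teak}.

cedar ivy daisy fern elm poppy tulip teak rose iris pear mint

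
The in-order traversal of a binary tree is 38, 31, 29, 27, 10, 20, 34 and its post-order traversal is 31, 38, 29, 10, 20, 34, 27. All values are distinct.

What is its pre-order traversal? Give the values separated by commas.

The last element of post-order is the root; it splits in-order into left and right subtrees.
Root 27: left subtree has 3 nodes {38, 31, 29}, right has 3 {10, 20, 34}.
  Root 29: left subtree has 2 nodes {38, 31}, right has 0 { }.
    Root 38: left subtree has 0 nodes { }, right has 1 {31}.
  Root 34: left subtree has 2 nodes {10, 20}, right has 0 { }.
    Root 20: left subtree has 1 node {10}, right has 0 { }.

27, 29, 38, 31, 34, 20, 10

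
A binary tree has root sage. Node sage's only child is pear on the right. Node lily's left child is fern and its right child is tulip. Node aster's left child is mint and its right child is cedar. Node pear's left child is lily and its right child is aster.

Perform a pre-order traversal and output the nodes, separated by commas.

Pre-order visits the node, then its left subtree, then its right subtree.
Visit sage.
At sage: no left child.
At sage: go right to pear.
  Visit pear.
  At pear: go left to lily.
    Visit lily.
    At lily: go left to fern.
      fern is a leaf — visit fern.
    At lily: go right to tulip.
      tulip is a leaf — visit tulip.
  At pear: go right to aster.
    Visit aster.
    At aster: go left to mint.
      mint is a leaf — visit mint.
    At aster: go right to cedar.
      cedar is a leaf — visit cedar.

sage, pear, lily, fern, tulip, aster, mint, cedar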